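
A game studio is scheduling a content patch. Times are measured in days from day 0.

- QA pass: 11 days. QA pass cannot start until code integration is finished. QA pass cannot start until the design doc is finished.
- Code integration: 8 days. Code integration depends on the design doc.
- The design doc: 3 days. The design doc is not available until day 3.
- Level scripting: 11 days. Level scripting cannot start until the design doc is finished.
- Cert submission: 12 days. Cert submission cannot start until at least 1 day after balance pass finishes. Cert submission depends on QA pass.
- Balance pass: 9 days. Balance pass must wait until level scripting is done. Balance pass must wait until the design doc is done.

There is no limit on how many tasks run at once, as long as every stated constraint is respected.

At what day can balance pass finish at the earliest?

The design doc cannot begin until its own release at day 3. It runs from day 3 to 3 + 3 = day 6.
Level scripting cannot begin until the design doc (finishes day 6). It runs from day 6 to 6 + 11 = day 17.
Balance pass cannot start until level scripting (finishes day 17); the design doc (finishes day 6). The controlling bound is day 17, so balance pass finishes at 17 + 9 = day 26.

26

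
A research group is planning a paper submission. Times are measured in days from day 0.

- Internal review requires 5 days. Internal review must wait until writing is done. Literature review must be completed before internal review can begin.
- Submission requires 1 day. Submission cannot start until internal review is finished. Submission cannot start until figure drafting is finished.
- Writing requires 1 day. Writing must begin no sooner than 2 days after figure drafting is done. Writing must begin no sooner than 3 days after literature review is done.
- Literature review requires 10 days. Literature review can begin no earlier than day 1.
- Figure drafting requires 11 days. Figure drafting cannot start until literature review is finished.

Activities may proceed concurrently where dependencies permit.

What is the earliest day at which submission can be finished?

Literature review cannot begin until its own release at day 1. It runs from day 1 to 1 + 10 = day 11.
Figure drafting cannot begin until literature review (finishes day 11). It runs from day 11 to 11 + 11 = day 22.
Writing has to wait for figure drafting (finishes day 22, plus 2-day gap → day 24); literature review (finishes day 11, plus 3-day gap → day 14). The latest of these is day 24, so writing runs day 24 to 24 + 1 = day 25.
Internal review cannot start until writing (finishes day 25); literature review (finishes day 11). The controlling bound is day 25, so internal review finishes at 25 + 5 = day 30.
Submission has to wait for internal review (finishes day 30); figure drafting (finishes day 22). The latest of these is day 30, so submission runs day 30 to 30 + 1 = day 31.

31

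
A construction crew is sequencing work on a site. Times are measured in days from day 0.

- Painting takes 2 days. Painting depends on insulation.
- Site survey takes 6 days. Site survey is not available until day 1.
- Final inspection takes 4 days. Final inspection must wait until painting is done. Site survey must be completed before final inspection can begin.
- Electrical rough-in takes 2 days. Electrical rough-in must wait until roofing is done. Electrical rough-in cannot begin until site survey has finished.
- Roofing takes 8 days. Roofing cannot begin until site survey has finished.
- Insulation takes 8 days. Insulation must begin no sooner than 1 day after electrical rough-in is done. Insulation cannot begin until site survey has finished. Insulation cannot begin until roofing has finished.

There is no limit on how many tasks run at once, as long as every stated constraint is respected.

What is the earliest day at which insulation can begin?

18

Site survey waits on its own release at day 1, so it starts at day 1 and finishes at 1 + 6 = day 7.
After site survey (finishes day 7), roofing can start at day 7 and finishes at day 15.
For electrical rough-in: roofing (finishes day 15); site survey (finishes day 7). Taking the maximum gives a start of day 15, and it finishes at 15 + 2 = day 17.
Insulation waits on electrical rough-in (finishes day 17, plus 1-day gap → day 18); site survey (finishes day 7); roofing (finishes day 15). The latest of these is day 18, which is the earliest insulation can start.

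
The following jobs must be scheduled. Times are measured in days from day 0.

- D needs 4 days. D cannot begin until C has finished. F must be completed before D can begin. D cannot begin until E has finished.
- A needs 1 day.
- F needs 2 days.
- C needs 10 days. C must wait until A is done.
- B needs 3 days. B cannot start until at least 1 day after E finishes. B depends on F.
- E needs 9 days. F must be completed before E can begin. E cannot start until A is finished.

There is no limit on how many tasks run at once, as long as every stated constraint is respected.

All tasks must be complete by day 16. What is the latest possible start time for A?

1

D has no dependents, so it just needs to finish by day 16. Starting by 16 − 4 = day 12 achieves that.
C has to be done before D (must start by day 12). That means finishing by day 12, i.e. starting by 12 − 10 = day 2.
To finish by day 16, B (duration 3) must start no later than day 13.
E must finish in time for B (must start by day 13, minus 1-day gap → day 12); D (must start by day 12). The tightest is day 12, so E must start by 12 − 9 = day 3.
A must finish in time for C (must start by day 2); E (must start by day 3). The tightest is day 2, so A must start by 2 − 1 = day 1.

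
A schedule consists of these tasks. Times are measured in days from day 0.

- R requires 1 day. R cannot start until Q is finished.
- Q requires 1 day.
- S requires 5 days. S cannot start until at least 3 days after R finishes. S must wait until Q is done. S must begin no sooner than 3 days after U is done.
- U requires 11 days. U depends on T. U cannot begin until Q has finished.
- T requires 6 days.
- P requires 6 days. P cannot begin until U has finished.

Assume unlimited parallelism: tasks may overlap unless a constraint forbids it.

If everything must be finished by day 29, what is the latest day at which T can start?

4

S has no dependents, so it just needs to finish by day 29. Starting by 29 − 5 = day 24 achieves that.
Nothing follows P; the deadline of day 29 is its only limit. It must start by 29 − 6 = day 23.
U feeds P (must start by day 23); S (must start by day 24, minus 3-day gap → day 21). Taking the minimum, U must finish by day 21 and start by 21 − 11 = day 10.
T must finish before U (must start by day 10). With a 6-day duration, T must start by 10 − 6 = day 4.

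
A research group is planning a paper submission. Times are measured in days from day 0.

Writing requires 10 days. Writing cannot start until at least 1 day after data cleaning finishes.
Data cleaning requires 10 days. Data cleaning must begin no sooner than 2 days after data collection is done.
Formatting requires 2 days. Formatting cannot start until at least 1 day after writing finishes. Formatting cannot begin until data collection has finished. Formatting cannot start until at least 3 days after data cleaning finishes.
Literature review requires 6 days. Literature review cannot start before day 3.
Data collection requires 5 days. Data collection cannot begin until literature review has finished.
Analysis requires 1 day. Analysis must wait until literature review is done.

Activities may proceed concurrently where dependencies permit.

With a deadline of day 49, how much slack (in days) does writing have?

9

Literature review waits on its own release at day 3, so it starts at day 3 and finishes at 3 + 6 = day 9.
Data collection waits on literature review (finishes day 9), so it starts at day 9 and finishes at 9 + 5 = day 14.
Data cleaning cannot begin until data collection (finishes day 14, plus 2-day gap → day 16). It runs from day 16 to 16 + 10 = day 26.
Writing waits on data cleaning (finishes day 26, plus 1-day gap → day 27), so it starts at day 27 and finishes at 27 + 10 = day 37.

Working backward from the deadline:
To finish by day 49, formatting (duration 2) must start no later than day 47.
Writing feeds into formatting (must start by day 47, minus 1-day gap → day 46); so writing must finish by day 46 and therefore start by day 36.
So writing can start as early as day 27 and as late as day 36, giving 36 − 27 = 9 days of slack.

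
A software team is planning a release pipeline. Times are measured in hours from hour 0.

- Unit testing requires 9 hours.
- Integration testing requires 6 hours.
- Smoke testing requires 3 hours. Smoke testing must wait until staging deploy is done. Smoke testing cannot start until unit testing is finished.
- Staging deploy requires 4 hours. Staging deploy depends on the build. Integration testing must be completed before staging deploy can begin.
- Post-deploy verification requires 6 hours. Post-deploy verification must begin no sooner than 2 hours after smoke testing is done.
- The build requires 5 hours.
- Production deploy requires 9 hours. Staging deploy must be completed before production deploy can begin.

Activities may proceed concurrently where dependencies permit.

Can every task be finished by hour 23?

Yes

Integration testing can start immediately at hour 0; it finishes at hour 6.
Unit testing has no prerequisites, so it starts at hour 0 and finishes at hour 9.
The build can start immediately at hour 0; it finishes at hour 5.
For staging deploy: the build (finishes hour 5); integration testing (finishes hour 6). Taking the maximum gives a start of hour 6, and it finishes at 6 + 4 = hour 10.
Production deploy cannot begin until staging deploy (finishes hour 10). It runs from hour 10 to 10 + 9 = hour 19.
For smoke testing: staging deploy (finishes hour 10); unit testing (finishes hour 9). Taking the maximum gives a start of hour 10, and it finishes at 10 + 3 = hour 13.
Post-deploy verification waits on smoke testing (finishes hour 13, plus 2-hour gap → hour 15), so it starts at hour 15 and finishes at 15 + 6 = hour 21.
Every task is finished by hour 21, which is no later than the deadline of 23, so the schedule is feasible.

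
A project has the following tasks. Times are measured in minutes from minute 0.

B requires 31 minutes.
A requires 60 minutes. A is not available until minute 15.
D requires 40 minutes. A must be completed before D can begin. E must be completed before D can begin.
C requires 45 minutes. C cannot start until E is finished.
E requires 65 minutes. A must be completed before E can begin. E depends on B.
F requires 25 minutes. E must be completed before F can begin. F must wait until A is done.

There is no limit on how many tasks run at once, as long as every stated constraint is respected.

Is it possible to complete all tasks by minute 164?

No

Nothing blocks B, so it runs from minute 0 to minute 31.
After its own release at minute 15, A can start at minute 15 and finishes at minute 75.
For E: A (finishes minute 75); B (finishes minute 31). Taking the maximum gives a start of minute 75, and it finishes at 75 + 65 = minute 140.
F cannot start until E (finishes minute 140); A (finishes minute 75). The controlling bound is minute 140, so F finishes at 140 + 25 = minute 165.
For D: A (finishes minute 75); E (finishes minute 140). Taking the maximum gives a start of minute 140, and it finishes at 140 + 40 = minute 180.
C waits on E (finishes minute 140), so it starts at minute 140 and finishes at 140 + 45 = minute 185.
The earliest everything can be done is minute 185, which is after the deadline of 164, so it is not possible.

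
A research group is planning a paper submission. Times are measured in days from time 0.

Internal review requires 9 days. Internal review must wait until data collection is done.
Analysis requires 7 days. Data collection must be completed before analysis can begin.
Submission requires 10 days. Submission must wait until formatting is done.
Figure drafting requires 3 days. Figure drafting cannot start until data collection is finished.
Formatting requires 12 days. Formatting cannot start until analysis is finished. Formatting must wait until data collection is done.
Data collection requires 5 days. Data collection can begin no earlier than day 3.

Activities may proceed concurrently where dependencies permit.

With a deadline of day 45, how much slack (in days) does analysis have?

Data collection cannot begin until its own release at day 3. It runs from day 3 to 3 + 5 = day 8.
Analysis cannot begin until data collection (finishes day 8). It runs from day 8 to 8 + 7 = day 15.

Working backward from the deadline:
To finish by day 45, submission (duration 10) must start no later than day 35.
Formatting feeds into submission (must start by day 35); so formatting must finish by day 35 and therefore start by day 23.
Analysis must finish before formatting (must start by day 23). With a 7-day duration, analysis must start by 23 − 7 = day 16.
So analysis can start as early as day 8 and as late as day 16, giving 16 − 8 = 8 days of slack.

8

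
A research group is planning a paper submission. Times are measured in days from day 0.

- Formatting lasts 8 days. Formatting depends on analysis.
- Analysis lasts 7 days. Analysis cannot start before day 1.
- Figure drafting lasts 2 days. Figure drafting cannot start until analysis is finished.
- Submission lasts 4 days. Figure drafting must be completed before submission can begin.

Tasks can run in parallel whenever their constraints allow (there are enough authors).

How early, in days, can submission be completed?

After its own release at day 1, analysis can start at day 1 and finishes at day 8.
After analysis (finishes day 8), figure drafting can start at day 8 and finishes at day 10.
Submission cannot begin until figure drafting (finishes day 10). It runs from day 10 to 10 + 4 = day 14.

14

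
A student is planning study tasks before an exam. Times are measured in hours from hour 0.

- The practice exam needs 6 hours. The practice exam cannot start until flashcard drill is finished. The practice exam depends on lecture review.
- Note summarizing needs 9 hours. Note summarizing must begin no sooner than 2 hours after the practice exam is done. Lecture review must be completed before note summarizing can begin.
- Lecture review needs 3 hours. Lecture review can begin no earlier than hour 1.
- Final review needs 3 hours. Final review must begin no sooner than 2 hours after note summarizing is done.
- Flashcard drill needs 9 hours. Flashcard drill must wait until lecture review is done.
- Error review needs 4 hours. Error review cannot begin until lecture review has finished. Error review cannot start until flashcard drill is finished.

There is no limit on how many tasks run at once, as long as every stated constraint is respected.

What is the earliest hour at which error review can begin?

Lecture review cannot begin until its own release at hour 1. It runs from hour 1 to 1 + 3 = hour 4.
Flashcard drill cannot begin until lecture review (finishes hour 4). It runs from hour 4 to 4 + 9 = hour 13.
Error review waits on lecture review (finishes hour 4); flashcard drill (finishes hour 13). The latest of these is hour 13, which is the earliest error review can start.

13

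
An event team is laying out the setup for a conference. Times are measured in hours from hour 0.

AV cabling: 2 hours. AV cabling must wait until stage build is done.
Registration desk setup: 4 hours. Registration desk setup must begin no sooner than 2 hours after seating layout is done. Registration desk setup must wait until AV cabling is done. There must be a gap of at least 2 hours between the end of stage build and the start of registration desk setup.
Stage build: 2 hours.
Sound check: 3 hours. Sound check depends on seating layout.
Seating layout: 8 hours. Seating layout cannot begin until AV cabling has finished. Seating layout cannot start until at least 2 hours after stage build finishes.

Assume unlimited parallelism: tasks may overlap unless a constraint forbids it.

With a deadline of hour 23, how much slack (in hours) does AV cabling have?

Nothing blocks stage build, so it runs from hour 0 to hour 2.
After stage build (finishes hour 2), AV cabling can start at hour 2 and finishes at hour 4.

Working backward from the deadline:
Registration desk setup must finish by hour 23; it takes 4 hours, so it must start by 23 − 4 = hour 19.
Nothing follows sound check; the deadline of hour 23 is its only limit. It must start by 23 − 3 = hour 20.
Seating layout must finish in time for registration desk setup (must start by hour 19, minus 2-hour gap → hour 17); sound check (must start by hour 20). The tightest is hour 17, so seating layout must start by 17 − 8 = hour 9.
AV cabling feeds seating layout (must start by hour 9); registration desk setup (must start by hour 19). Taking the minimum, AV cabling must finish by hour 9 and start by 9 − 2 = hour 7.
So AV cabling can start as early as hour 2 and as late as hour 7, giving 7 − 2 = 5 hours of slack.

5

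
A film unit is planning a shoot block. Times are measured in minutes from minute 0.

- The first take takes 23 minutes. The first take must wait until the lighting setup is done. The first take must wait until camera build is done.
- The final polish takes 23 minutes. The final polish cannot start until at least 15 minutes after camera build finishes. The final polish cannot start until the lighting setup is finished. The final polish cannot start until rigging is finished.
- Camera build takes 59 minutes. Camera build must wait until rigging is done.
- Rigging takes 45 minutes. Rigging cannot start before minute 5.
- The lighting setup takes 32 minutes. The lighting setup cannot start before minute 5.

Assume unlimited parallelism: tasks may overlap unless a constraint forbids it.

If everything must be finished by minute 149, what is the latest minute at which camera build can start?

The final polish has no dependents, so it just needs to finish by minute 149. Starting by 149 − 23 = minute 126 achieves that.
Nothing follows the first take; the deadline of minute 149 is its only limit. It must start by 149 − 23 = minute 126.
Camera build has several dependents: the final polish (must start by minute 126, minus 15-minute gap → minute 111); the first take (must start by minute 126). The earliest of those limits is minute 111, so camera build must start by 111 − 59 = minute 52.

52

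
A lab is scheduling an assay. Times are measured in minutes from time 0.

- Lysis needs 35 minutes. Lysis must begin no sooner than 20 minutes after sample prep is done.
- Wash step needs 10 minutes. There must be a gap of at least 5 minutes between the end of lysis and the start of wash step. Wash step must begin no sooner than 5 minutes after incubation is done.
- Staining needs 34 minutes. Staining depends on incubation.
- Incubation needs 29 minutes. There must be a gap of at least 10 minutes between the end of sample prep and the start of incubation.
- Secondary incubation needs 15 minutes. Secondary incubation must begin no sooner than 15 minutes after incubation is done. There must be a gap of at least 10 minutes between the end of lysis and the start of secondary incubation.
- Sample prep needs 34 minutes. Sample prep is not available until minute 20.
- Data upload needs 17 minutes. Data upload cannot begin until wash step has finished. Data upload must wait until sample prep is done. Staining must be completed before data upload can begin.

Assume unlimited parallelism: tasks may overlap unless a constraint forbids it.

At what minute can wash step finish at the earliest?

124

Sample prep waits on its own release at minute 20, so it starts at minute 20 and finishes at 20 + 34 = minute 54.
Incubation waits on sample prep (finishes minute 54, plus 10-minute gap → minute 64), so it starts at minute 64 and finishes at 64 + 29 = minute 93.
After sample prep (finishes minute 54, plus 20-minute gap → minute 74), lysis can start at minute 74 and finishes at minute 109.
For wash step: lysis (finishes minute 109, plus 5-minute gap → minute 114); incubation (finishes minute 93, plus 5-minute gap → minute 98). Taking the maximum gives a start of minute 114, and it finishes at 114 + 10 = minute 124.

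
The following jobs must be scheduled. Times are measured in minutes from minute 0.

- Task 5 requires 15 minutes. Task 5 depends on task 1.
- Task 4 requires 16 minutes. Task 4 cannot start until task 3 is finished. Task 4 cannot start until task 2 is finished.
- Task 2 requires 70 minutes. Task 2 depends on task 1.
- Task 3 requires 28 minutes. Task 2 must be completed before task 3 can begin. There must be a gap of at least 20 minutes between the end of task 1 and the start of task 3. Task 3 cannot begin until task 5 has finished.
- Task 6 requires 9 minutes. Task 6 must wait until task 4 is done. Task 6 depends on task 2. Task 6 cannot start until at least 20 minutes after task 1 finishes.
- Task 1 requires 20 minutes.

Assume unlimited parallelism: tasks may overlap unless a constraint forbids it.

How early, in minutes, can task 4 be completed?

134

Nothing blocks task 1, so it runs from minute 0 to minute 20.
Task 5 waits on task 1 (finishes minute 20), so it starts at minute 20 and finishes at 20 + 15 = minute 35.
Task 2 cannot begin until task 1 (finishes minute 20). It runs from minute 20 to 20 + 70 = minute 90.
For task 3: task 2 (finishes minute 90); task 1 (finishes minute 20, plus 20-minute gap → minute 40); task 5 (finishes minute 35). Taking the maximum gives a start of minute 90, and it finishes at 90 + 28 = minute 118.
Task 4 needs all of task 3 (finishes minute 118); task 2 (finishes minute 90). That puts its earliest start at minute 118; it finishes at 118 + 16 = minute 134.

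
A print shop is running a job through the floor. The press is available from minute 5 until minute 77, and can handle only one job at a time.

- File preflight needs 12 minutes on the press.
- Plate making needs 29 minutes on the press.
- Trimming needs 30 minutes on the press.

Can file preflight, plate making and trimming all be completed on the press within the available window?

Yes

The press window is 77 − 5 = 72 minutes.
Running back to back, the jobs need 12 + 29 + 30 = 71 minutes on the press.
Since 71 ≤ 72, they fit within the window.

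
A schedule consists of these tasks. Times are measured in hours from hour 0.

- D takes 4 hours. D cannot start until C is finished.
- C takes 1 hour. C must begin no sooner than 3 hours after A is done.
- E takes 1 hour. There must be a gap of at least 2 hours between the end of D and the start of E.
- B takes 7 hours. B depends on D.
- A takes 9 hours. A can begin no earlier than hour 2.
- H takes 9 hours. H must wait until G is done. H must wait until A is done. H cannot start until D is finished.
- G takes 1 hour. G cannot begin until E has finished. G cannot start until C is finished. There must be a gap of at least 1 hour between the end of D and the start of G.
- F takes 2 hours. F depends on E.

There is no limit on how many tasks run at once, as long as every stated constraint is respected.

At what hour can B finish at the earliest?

26

A waits on its own release at hour 2, so it starts at hour 2 and finishes at 2 + 9 = hour 11.
C cannot begin until A (finishes hour 11, plus 3-hour gap → hour 14). It runs from hour 14 to 14 + 1 = hour 15.
D cannot begin until C (finishes hour 15). It runs from hour 15 to 15 + 4 = hour 19.
B waits on D (finishes hour 19), so it starts at hour 19 and finishes at 19 + 7 = hour 26.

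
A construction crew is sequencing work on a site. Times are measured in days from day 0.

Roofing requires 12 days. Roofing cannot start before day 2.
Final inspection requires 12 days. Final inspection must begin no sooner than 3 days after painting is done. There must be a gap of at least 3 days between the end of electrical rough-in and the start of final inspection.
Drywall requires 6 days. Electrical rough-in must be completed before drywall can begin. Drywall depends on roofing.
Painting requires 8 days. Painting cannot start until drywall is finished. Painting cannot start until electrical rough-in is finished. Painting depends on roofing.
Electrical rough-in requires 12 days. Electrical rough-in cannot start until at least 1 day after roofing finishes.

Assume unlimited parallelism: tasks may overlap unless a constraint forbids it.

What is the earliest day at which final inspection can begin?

Roofing cannot begin until its own release at day 2. It runs from day 2 to 2 + 12 = day 14.
Electrical rough-in cannot begin until roofing (finishes day 14, plus 1-day gap → day 15). It runs from day 15 to 15 + 12 = day 27.
Drywall cannot start until electrical rough-in (finishes day 27); roofing (finishes day 14). The controlling bound is day 27, so drywall finishes at 27 + 6 = day 33.
For painting: drywall (finishes day 33); electrical rough-in (finishes day 27); roofing (finishes day 14). Taking the maximum gives a start of day 33, and it finishes at 33 + 8 = day 41.
Final inspection waits on painting (finishes day 41, plus 3-day gap → day 44); electrical rough-in (finishes day 27, plus 3-day gap → day 30). The latest of these is day 44, which is the earliest final inspection can start.

44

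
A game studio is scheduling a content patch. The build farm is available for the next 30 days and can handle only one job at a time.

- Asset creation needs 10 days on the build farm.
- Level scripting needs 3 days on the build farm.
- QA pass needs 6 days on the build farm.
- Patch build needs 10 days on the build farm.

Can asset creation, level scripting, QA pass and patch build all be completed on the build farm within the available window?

Running back to back, the jobs need 10 + 3 + 6 + 10 = 29 days on the build farm.
Since 29 ≤ 30, they fit within the window.

Yes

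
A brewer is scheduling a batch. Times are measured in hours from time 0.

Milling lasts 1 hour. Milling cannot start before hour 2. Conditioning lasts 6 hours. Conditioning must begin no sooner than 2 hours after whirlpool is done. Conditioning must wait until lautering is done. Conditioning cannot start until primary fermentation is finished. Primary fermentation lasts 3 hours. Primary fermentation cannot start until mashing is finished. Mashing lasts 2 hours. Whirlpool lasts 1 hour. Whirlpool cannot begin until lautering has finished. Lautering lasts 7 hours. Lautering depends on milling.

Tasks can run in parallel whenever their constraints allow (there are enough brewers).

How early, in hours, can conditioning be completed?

19

Mashing has no prerequisites, so it starts at hour 0 and finishes at hour 2.
Primary fermentation waits on mashing (finishes hour 2), so it starts at hour 2 and finishes at 2 + 3 = hour 5.
After its own release at hour 2, milling can start at hour 2 and finishes at hour 3.
Lautering waits on milling (finishes hour 3), so it starts at hour 3 and finishes at 3 + 7 = hour 10.
Whirlpool cannot begin until lautering (finishes hour 10). It runs from hour 10 to 10 + 1 = hour 11.
Conditioning has to wait for whirlpool (finishes hour 11, plus 2-hour gap → hour 13); lautering (finishes hour 10); primary fermentation (finishes hour 5). The latest of these is hour 13, so conditioning runs hour 13 to 13 + 6 = hour 19.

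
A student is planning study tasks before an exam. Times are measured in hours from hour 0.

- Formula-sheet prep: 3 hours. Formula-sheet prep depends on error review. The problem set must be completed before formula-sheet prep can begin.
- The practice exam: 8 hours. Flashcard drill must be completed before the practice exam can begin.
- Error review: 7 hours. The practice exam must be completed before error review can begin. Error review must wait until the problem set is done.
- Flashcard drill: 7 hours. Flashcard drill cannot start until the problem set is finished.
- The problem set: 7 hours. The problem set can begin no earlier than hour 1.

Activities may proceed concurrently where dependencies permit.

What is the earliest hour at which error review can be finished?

The problem set waits on its own release at hour 1, so it starts at hour 1 and finishes at 1 + 7 = hour 8.
Flashcard drill waits on the problem set (finishes hour 8), so it starts at hour 8 and finishes at 8 + 7 = hour 15.
The practice exam waits on flashcard drill (finishes hour 15), so it starts at hour 15 and finishes at 15 + 8 = hour 23.
For error review: the practice exam (finishes hour 23); the problem set (finishes hour 8). Taking the maximum gives a start of hour 23, and it finishes at 23 + 7 = hour 30.

30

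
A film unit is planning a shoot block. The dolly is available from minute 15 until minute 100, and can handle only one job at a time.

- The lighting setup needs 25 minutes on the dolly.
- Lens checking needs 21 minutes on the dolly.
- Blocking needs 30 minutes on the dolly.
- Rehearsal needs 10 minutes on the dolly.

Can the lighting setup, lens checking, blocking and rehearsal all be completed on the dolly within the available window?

No

The dolly window is 100 − 15 = 85 minutes.
Running back to back, the jobs need 25 + 21 + 30 + 10 = 86 minutes on the dolly.
Since 86 > 85, they cannot all fit.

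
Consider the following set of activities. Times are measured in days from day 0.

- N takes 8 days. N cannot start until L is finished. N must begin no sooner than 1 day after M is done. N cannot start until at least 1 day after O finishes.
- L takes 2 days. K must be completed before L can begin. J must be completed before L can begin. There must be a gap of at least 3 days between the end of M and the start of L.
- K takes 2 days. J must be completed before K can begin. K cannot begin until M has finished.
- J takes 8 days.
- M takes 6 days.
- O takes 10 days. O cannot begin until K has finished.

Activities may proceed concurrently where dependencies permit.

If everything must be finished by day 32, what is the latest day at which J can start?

3

N has no dependents, so it just needs to finish by day 32. Starting by 32 − 8 = day 24 achieves that.
L must finish before N (must start by day 24). With a 2-day duration, L must start by 24 − 2 = day 22.
O must finish before N (must start by day 24, minus 1-day gap → day 23). With a 10-day duration, O must start by 23 − 10 = day 13.
For K: L (must start by day 22); O (must start by day 13). The most restrictive is day 13; with a 2-day duration, K must start by day 11.
J feeds K (must start by day 11); L (must start by day 22). Taking the minimum, J must finish by day 11 and start by 11 − 8 = day 3.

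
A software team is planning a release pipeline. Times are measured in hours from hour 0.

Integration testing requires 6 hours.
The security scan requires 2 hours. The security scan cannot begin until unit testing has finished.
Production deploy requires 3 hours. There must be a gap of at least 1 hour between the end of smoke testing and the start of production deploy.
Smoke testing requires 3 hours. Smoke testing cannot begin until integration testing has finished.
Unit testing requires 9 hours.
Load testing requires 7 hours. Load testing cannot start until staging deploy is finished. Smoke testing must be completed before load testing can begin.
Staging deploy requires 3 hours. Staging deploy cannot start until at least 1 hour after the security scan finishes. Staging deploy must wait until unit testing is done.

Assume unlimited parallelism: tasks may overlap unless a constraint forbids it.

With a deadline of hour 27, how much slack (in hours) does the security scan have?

5

Unit testing can start immediately at hour 0; it finishes at hour 9.
After unit testing (finishes hour 9), the security scan can start at hour 9 and finishes at hour 11.

Working backward from the deadline:
Load testing must finish by hour 27; it takes 7 hours, so it must start by 27 − 7 = hour 20.
Staging deploy has to be done before load testing (must start by hour 20). That means finishing by hour 20, i.e. starting by 20 − 3 = hour 17.
Since staging deploy (must start by hour 17, minus 1-hour gap → hour 16) depends on it, the security scan must finish by hour 16. Backing off its 2-hour duration gives a latest start of hour 14.
So the security scan can start as early as hour 9 and as late as hour 14, giving 14 − 9 = 5 hours of slack.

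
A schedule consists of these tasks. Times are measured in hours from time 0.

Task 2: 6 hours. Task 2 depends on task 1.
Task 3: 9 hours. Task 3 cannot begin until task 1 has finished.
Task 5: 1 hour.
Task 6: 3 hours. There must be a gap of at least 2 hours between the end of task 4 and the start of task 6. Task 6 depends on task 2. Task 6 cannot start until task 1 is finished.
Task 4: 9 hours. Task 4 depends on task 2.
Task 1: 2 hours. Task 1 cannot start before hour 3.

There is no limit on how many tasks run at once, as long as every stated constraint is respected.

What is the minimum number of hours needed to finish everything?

Task 5 can start immediately at hour 0; it finishes at hour 1.
Task 1 waits on its own release at hour 3, so it starts at hour 3 and finishes at 3 + 2 = hour 5.
Task 3 cannot begin until task 1 (finishes hour 5). It runs from hour 5 to 5 + 9 = hour 14.
Task 2 waits on task 1 (finishes hour 5), so it starts at hour 5 and finishes at 5 + 6 = hour 11.
After task 2 (finishes hour 11), task 4 can start at hour 11 and finishes at hour 20.
Task 6 cannot start until task 4 (finishes hour 20, plus 2-hour gap → hour 22); task 2 (finishes hour 11); task 1 (finishes hour 5). The controlling bound is hour 22, so task 6 finishes at 22 + 3 = hour 25.
All tasks are finished once the last one completes. Finish times: Task 1 at 5, Task 2 at 11, Task 3 at 14, Task 4 at 20, Task 5 at 1, Task 6 at 25. The latest is hour 25.

25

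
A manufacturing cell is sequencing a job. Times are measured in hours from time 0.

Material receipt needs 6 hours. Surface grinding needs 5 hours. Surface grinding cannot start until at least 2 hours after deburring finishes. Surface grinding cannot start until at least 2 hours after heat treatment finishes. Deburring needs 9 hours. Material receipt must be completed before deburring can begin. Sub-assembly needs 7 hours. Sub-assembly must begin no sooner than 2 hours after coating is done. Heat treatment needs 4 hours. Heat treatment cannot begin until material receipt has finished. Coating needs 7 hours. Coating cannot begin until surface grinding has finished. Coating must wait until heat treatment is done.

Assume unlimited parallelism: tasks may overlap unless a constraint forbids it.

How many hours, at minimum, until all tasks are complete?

38

Nothing blocks material receipt, so it runs from hour 0 to hour 6.
Heat treatment cannot begin until material receipt (finishes hour 6). It runs from hour 6 to 6 + 4 = hour 10.
Deburring waits on material receipt (finishes hour 6), so it starts at hour 6 and finishes at 6 + 9 = hour 15.
Surface grinding has to wait for deburring (finishes hour 15, plus 2-hour gap → hour 17); heat treatment (finishes hour 10, plus 2-hour gap → hour 12). The latest of these is hour 17, so surface grinding runs hour 17 to 17 + 5 = hour 22.
Coating has to wait for surface grinding (finishes hour 22); heat treatment (finishes hour 10). The latest of these is hour 22, so coating runs hour 22 to 22 + 7 = hour 29.
After coating (finishes hour 29, plus 2-hour gap → hour 31), sub-assembly can start at hour 31 and finishes at hour 38.
All tasks are finished once the last one completes. Finish times: Material receipt at 6, Deburring at 15, Heat treatment at 10, Surface grinding at 22, Coating at 29, Sub-assembly at 38. The latest is hour 38.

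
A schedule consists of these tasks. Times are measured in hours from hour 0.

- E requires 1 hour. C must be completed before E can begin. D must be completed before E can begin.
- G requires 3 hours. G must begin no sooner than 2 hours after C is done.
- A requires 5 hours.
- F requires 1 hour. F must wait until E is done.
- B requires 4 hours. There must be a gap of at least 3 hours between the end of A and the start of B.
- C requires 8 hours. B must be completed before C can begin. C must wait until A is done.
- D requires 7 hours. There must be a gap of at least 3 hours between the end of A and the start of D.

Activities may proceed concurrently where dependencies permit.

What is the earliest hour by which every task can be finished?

25

A can start immediately at hour 0; it finishes at hour 5.
D waits on A (finishes hour 5, plus 3-hour gap → hour 8), so it starts at hour 8 and finishes at 8 + 7 = hour 15.
After A (finishes hour 5, plus 3-hour gap → hour 8), B can start at hour 8 and finishes at hour 12.
C cannot start until B (finishes hour 12); A (finishes hour 5). The controlling bound is hour 12, so C finishes at 12 + 8 = hour 20.
G waits on C (finishes hour 20, plus 2-hour gap → hour 22), so it starts at hour 22 and finishes at 22 + 3 = hour 25.
E cannot start until C (finishes hour 20); D (finishes hour 15). The controlling bound is hour 20, so E finishes at 20 + 1 = hour 21.
After E (finishes hour 21), F can start at hour 21 and finishes at hour 22.
All tasks are finished once the last one completes. Finish times: A at 5, B at 12, C at 20, D at 15, E at 21, F at 22, G at 25. The latest is hour 25.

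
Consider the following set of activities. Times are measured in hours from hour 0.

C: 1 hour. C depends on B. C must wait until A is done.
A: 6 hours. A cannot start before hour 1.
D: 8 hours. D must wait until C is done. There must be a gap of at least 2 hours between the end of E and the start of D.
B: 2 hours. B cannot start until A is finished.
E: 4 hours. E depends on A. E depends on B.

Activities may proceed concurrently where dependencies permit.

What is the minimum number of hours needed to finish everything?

23

A waits on its own release at hour 1, so it starts at hour 1 and finishes at 1 + 6 = hour 7.
B cannot begin until A (finishes hour 7). It runs from hour 7 to 7 + 2 = hour 9.
E cannot start until A (finishes hour 7); B (finishes hour 9). The controlling bound is hour 9, so E finishes at 9 + 4 = hour 13.
C cannot start until B (finishes hour 9); A (finishes hour 7). The controlling bound is hour 9, so C finishes at 9 + 1 = hour 10.
For D: C (finishes hour 10); E (finishes hour 13, plus 2-hour gap → hour 15). Taking the maximum gives a start of hour 15, and it finishes at 15 + 8 = hour 23.
All tasks are finished once the last one completes. Finish times: A at 7, B at 9, C at 10, D at 23, E at 13. The latest is hour 23.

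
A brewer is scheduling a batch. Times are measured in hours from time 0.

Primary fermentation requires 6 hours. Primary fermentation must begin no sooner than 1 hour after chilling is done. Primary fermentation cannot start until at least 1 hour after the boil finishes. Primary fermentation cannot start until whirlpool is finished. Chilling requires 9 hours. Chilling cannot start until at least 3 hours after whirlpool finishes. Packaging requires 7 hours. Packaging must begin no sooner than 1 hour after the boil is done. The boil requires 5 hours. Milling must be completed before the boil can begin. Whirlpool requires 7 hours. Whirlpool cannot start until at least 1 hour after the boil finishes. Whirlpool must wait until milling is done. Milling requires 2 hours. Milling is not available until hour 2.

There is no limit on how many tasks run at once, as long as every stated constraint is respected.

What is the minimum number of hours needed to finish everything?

Milling waits on its own release at hour 2, so it starts at hour 2 and finishes at 2 + 2 = hour 4.
The boil cannot begin until milling (finishes hour 4). It runs from hour 4 to 4 + 5 = hour 9.
Packaging waits on the boil (finishes hour 9, plus 1-hour gap → hour 10), so it starts at hour 10 and finishes at 10 + 7 = hour 17.
Whirlpool needs all of the boil (finishes hour 9, plus 1-hour gap → hour 10); milling (finishes hour 4). That puts its earliest start at hour 10; it finishes at 10 + 7 = hour 17.
Chilling waits on whirlpool (finishes hour 17, plus 3-hour gap → hour 20), so it starts at hour 20 and finishes at 20 + 9 = hour 29.
Primary fermentation cannot start until chilling (finishes hour 29, plus 1-hour gap → hour 30); the boil (finishes hour 9, plus 1-hour gap → hour 10); whirlpool (finishes hour 17). The controlling bound is hour 30, so primary fermentation finishes at 30 + 6 = hour 36.
All tasks are finished once the last one completes. Finish times: Milling at 4, The boil at 9, Whirlpool at 17, Chilling at 29, Primary fermentation at 36, Packaging at 17. The latest is hour 36.

36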